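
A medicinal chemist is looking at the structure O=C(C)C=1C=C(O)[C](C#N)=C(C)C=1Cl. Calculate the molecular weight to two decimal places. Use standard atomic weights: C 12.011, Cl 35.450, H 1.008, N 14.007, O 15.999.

First, the molecular formula is C10H8ClNO2 (counting implicit H from valence).
  C: 10 × 12.011 = 120.110
  Cl: 1 × 35.450 = 35.450
  H: 8 × 1.008 = 8.064
  N: 1 × 14.007 = 14.007
  O: 2 × 15.999 = 31.998
Sum: 10×12.011 + 1×35.450 + 8×1.008 + 1×14.007 + 2×15.999 = 209.629 → 209.63 g/mol.

209.63 g/mol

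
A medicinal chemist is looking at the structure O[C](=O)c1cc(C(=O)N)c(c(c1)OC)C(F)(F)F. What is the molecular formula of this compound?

Walk through each heavy atom and fill implicit hydrogens from standard valence (C 4, N 3, O 2, S 2, halogen 1); for lowercase aromatic atoms, an aromatic c carries 1 H when it has two neighbours and 0 H with three, and aromatic n carries 0 H:
  atom 1: O, bond orders sum to 1 (valence 2) → 1 H
  atom 2: C with explicit H count 0
  atom 3: O, bond orders sum to 2 (valence 2) → 0 H
  atom 4: aromatic c, 3 neighbours → 0 H
  atom 5: aromatic c, 2 neighbours → 1 H
  atom 6: aromatic c, 3 neighbours → 0 H
  atom 7: C, bond orders sum to 4 (valence 4) → 0 H
  atom 8: O, bond orders sum to 2 (valence 2) → 0 H
  atom 9: N, bond orders sum to 1 (valence 3) → 2 H
  atom 10: aromatic c, 3 neighbours → 0 H
  atom 11: aromatic c, 3 neighbours → 0 H
  atom 12: aromatic c, 2 neighbours → 1 H
  atom 13: O, bond orders sum to 2 (valence 2) → 0 H
  atom 14: C, bond orders sum to 1 (valence 4) → 3 H
  atom 15: C, bond orders sum to 4 (valence 4) → 0 H
  atom 16: F (halogen, monovalent) → 0 H
  atom 17: F (halogen, monovalent) → 0 H
  atom 18: F (halogen, monovalent) → 0 H
Totals → C:10, H:8, F:3, N:1, O:4.

C10H8F3NO4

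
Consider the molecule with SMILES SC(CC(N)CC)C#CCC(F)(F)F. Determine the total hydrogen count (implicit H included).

14

Walk through each heavy atom and fill implicit hydrogens from standard valence (C 4, N 3, O 2, S 2, halogen 1):
  atom 1: S, bond orders sum to 1 (valence 2) → 1 H
  atom 2: C, bond orders sum to 3 (valence 4) → 1 H
  atom 3: C, bond orders sum to 2 (valence 4) → 2 H
  atom 4: C, bond orders sum to 3 (valence 4) → 1 H
  atom 5: N, bond orders sum to 1 (valence 3) → 2 H
  atom 6: C, bond orders sum to 2 (valence 4) → 2 H
  atom 7: C, bond orders sum to 1 (valence 4) → 3 H
  atom 8: C, bond orders sum to 4 (valence 4) → 0 H
  atom 9: C, bond orders sum to 4 (valence 4) → 0 H
  atom 10: C, bond orders sum to 2 (valence 4) → 2 H
  atom 11: C, bond orders sum to 4 (valence 4) → 0 H
  atom 12: F (halogen, monovalent) → 0 H
  atom 13: F (halogen, monovalent) → 0 H
  atom 14: F (halogen, monovalent) → 0 H
Total hydrogens: 14.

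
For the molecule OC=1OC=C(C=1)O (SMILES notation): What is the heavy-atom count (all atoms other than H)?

7

Every atom symbol written in the SMILES (organic subset) is one heavy atom; implicit H are not written.
Heavy atoms by element → C:4, O:3.
Total: 7.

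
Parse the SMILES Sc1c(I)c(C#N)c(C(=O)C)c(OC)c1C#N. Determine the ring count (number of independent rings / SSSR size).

In SMILES, each pair of matching ring-closure digits denotes one ring-closing bond; the number of such bonds equals the number of independent rings.
Ring-closure bonds here: 1.

1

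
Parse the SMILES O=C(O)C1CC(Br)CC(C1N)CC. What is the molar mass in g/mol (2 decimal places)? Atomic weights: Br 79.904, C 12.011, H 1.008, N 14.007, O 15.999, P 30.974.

First, the molecular formula is C9H16BrNO2 (counting implicit H from valence).
  Br: 1 × 79.904 = 79.904
  C: 9 × 12.011 = 108.099
  H: 16 × 1.008 = 16.128
  N: 1 × 14.007 = 14.007
  O: 2 × 15.999 = 31.998
Sum: 1×79.904 + 9×12.011 + 16×1.008 + 1×14.007 + 2×15.999 = 250.136 → 250.14 g/mol.

250.14 g/mol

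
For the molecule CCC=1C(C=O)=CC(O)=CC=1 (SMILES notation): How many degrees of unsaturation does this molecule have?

Degree of unsaturation = (number of rings) + (number of π bonds).
Ring closures in the SMILES: 1.
π bonds: 4 double bonds (each 1 DoU) → 4 DoU from unsaturation.
Total DoU = 1 + 4 = 5.

5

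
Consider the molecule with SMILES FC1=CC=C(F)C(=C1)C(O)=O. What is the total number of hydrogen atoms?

Walk through each heavy atom and fill implicit hydrogens from standard valence (C 4, N 3, O 2, S 2, halogen 1):
  atom 1: F (halogen, monovalent) → 0 H
  atom 2: C, bond orders sum to 4 (valence 4) → 0 H
  atom 3: C, bond orders sum to 3 (valence 4) → 1 H
  atom 4: C, bond orders sum to 3 (valence 4) → 1 H
  atom 5: C, bond orders sum to 4 (valence 4) → 0 H
  atom 6: F (halogen, monovalent) → 0 H
  atom 7: C, bond orders sum to 4 (valence 4) → 0 H
  atom 8: C, bond orders sum to 3 (valence 4) → 1 H
  atom 9: C, bond orders sum to 4 (valence 4) → 0 H
  atom 10: O, bond orders sum to 1 (valence 2) → 1 H
  atom 11: O, bond orders sum to 2 (valence 2) → 0 H
Total hydrogens: 4.

4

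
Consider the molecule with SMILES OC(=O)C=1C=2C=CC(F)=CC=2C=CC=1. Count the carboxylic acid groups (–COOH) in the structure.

1

The carboxylic acid motif appears at heavy-atom position 2 in the SMILES.
Carboxylic acid count: 1.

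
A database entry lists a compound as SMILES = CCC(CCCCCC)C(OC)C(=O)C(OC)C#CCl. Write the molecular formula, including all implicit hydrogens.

Walk through each heavy atom and fill implicit hydrogens from standard valence (C 4, N 3, O 2, S 2, halogen 1):
  atom 1: C, bond orders sum to 1 (valence 4) → 3 H
  atom 2: C, bond orders sum to 2 (valence 4) → 2 H
  atom 3: C, bond orders sum to 3 (valence 4) → 1 H
  atom 4: C, bond orders sum to 2 (valence 4) → 2 H
  atom 5: C, bond orders sum to 2 (valence 4) → 2 H
  atom 6: C, bond orders sum to 2 (valence 4) → 2 H
  atom 7: C, bond orders sum to 2 (valence 4) → 2 H
  atom 8: C, bond orders sum to 2 (valence 4) → 2 H
  atom 9: C, bond orders sum to 1 (valence 4) → 3 H
  atom 10: C, bond orders sum to 3 (valence 4) → 1 H
  atom 11: O, bond orders sum to 2 (valence 2) → 0 H
  atom 12: C, bond orders sum to 1 (valence 4) → 3 H
  atom 13: C, bond orders sum to 4 (valence 4) → 0 H
  atom 14: O, bond orders sum to 2 (valence 2) → 0 H
  atom 15: C, bond orders sum to 3 (valence 4) → 1 H
  atom 16: O, bond orders sum to 2 (valence 2) → 0 H
  atom 17: C, bond orders sum to 1 (valence 4) → 3 H
  atom 18: C, bond orders sum to 4 (valence 4) → 0 H
  atom 19: C, bond orders sum to 4 (valence 4) → 0 H
  atom 20: Cl (halogen, monovalent) → 0 H
Totals → C:16, H:27, Cl:1, O:3.
In Hill order: C16H27ClO3.

C16H27ClO3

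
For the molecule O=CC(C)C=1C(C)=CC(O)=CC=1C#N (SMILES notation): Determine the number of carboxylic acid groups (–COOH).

0

Scan the SMILES for the carboxylic acid motif — none present.
Groups that are present: 1 aldehyde, 1 hydroxyl, 1 nitrile.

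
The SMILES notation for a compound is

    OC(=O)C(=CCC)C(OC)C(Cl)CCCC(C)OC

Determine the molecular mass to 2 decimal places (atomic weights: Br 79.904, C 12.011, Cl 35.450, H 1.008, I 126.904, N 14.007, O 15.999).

292.80 g/mol

First, the molecular formula is C14H25ClO4 (counting implicit H from valence).
  C: 14 × 12.011 = 168.154
  Cl: 1 × 35.450 = 35.450
  H: 25 × 1.008 = 25.200
  O: 4 × 15.999 = 63.996
Sum: 14×12.011 + 1×35.450 + 25×1.008 + 4×15.999 = 292.800 → 292.80 g/mol.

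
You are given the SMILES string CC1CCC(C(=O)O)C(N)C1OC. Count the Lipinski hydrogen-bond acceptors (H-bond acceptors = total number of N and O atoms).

4

N atoms: 1; O atoms: 3.
Lipinski HBA = 1 + 3 = 4.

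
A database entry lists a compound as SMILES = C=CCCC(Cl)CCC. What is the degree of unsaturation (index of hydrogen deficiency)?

1

Molecular formula: C8H15Cl.
DoU = (2C + 2 + N − H − X) / 2, where X is the halogen count and O/S are ignored.
    = (2·8 + 2 + 0 − 15 − 1) / 2 = 2 / 2 = 1.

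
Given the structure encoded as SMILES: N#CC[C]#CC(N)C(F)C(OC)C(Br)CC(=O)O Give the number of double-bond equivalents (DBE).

5

Molecular formula: C11H14BrFN2O3.
DoU = (2C + 2 + N − H − X) / 2, where X is the halogen count and O/S are ignored.
    = (2·11 + 2 + 2 − 14 − 2) / 2 = 10 / 2 = 5.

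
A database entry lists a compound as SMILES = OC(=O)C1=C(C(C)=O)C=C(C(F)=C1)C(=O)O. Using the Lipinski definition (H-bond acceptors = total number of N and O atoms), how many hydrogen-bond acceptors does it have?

N atoms: 0; O atoms: 5.
Lipinski HBA = 0 + 5 = 5.

5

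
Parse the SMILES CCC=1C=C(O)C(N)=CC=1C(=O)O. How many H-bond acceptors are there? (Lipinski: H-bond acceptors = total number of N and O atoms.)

4

N atoms: 1; O atoms: 3.
Lipinski HBA = 1 + 3 = 4.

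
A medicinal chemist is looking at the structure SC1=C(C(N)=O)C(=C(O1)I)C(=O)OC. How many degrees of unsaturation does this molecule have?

Degree of unsaturation = (number of rings) + (number of π bonds).
Ring closures in the SMILES: 1.
π bonds: 4 double bonds (each 1 DoU) → 4 DoU from unsaturation.
Total DoU = 1 + 4 = 5.

5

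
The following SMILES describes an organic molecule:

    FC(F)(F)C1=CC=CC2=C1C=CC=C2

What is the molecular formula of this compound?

Walk through each heavy atom and fill implicit hydrogens from standard valence (C 4, N 3, O 2, S 2, halogen 1):
  atom 1: F (halogen, monovalent) → 0 H
  atom 2: C, bond orders sum to 4 (valence 4) → 0 H
  atom 3: F (halogen, monovalent) → 0 H
  atom 4: F (halogen, monovalent) → 0 H
  atom 5: C, bond orders sum to 4 (valence 4) → 0 H
  atom 6: C, bond orders sum to 3 (valence 4) → 1 H
  atom 7: C, bond orders sum to 3 (valence 4) → 1 H
  atom 8: C, bond orders sum to 3 (valence 4) → 1 H
  atom 9: C, bond orders sum to 4 (valence 4) → 0 H
  atom 10: C, bond orders sum to 4 (valence 4) → 0 H
  atom 11: C, bond orders sum to 3 (valence 4) → 1 H
  atom 12: C, bond orders sum to 3 (valence 4) → 1 H
  atom 13: C, bond orders sum to 3 (valence 4) → 1 H
  atom 14: C, bond orders sum to 3 (valence 4) → 1 H
Totals → C:11, H:7, F:3.

C11H7F3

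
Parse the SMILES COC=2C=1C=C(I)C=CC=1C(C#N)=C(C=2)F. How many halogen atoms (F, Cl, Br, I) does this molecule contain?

2

Halogen atoms appear at heavy-atom positions 7, 16 (1×F, 1×I).
Other groups present: 1 ether, 1 nitrile.
Halogen count: 2.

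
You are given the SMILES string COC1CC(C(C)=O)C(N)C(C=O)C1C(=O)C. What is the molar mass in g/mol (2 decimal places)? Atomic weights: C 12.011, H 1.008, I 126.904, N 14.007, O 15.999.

241.29 g/mol

First, the molecular formula is C12H19NO4 (counting implicit H from valence).
  C: 12 × 12.011 = 144.132
  H: 19 × 1.008 = 19.152
  N: 1 × 14.007 = 14.007
  O: 4 × 15.999 = 63.996
Sum: 12×12.011 + 19×1.008 + 1×14.007 + 4×15.999 = 241.287 → 241.29 g/mol.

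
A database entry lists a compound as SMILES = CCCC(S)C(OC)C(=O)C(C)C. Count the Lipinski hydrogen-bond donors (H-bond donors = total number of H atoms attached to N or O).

0

Donors: find every N or O and count the H atoms it carries.
  atom 7 (O): bond orders sum to 2 → 0 H
  atom 10 (O): bond orders sum to 2 → 0 H
Lipinski HBD = 0.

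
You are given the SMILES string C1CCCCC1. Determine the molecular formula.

Walk through each heavy atom and fill implicit hydrogens from standard valence (C 4, N 3, O 2, S 2, halogen 1):
  atom 1: C, bond orders sum to 2 (valence 4) → 2 H
  atom 2: C, bond orders sum to 2 (valence 4) → 2 H
  atom 3: C, bond orders sum to 2 (valence 4) → 2 H
  atom 4: C, bond orders sum to 2 (valence 4) → 2 H
  atom 5: C, bond orders sum to 2 (valence 4) → 2 H
  atom 6: C, bond orders sum to 2 (valence 4) → 2 H
Totals → C:6, H:12.
In Hill order: C6H12.

C6H12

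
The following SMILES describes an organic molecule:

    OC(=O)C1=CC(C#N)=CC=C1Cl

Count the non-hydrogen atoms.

Every atom symbol written in the SMILES (organic subset) is one heavy atom; implicit H are not written.
Heavy atoms by element → C:8, Cl:1, N:1, O:2.
Total: 12.

12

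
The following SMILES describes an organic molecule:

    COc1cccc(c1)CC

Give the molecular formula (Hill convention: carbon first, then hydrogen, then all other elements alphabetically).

C9H12O

Walk through each heavy atom and fill implicit hydrogens from standard valence (C 4, N 3, O 2, S 2, halogen 1); for lowercase aromatic atoms, an aromatic c carries 1 H when it has two neighbours and 0 H with three, and aromatic n carries 0 H:
  atom 1: C, bond orders sum to 1 (valence 4) → 3 H
  atom 2: O, bond orders sum to 2 (valence 2) → 0 H
  atom 3: aromatic c, 3 neighbours → 0 H
  atom 4: aromatic c, 2 neighbours → 1 H
  atom 5: aromatic c, 2 neighbours → 1 H
  atom 6: aromatic c, 2 neighbours → 1 H
  atom 7: aromatic c, 3 neighbours → 0 H
  atom 8: aromatic c, 2 neighbours → 1 H
  atom 9: C, bond orders sum to 2 (valence 4) → 2 H
  atom 10: C, bond orders sum to 1 (valence 4) → 3 H
Totals → C:9, H:12, O:1.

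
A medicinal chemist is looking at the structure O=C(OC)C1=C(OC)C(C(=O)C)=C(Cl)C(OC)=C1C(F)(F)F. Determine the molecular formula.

C13H12ClF3O5

Walk through each heavy atom and fill implicit hydrogens from standard valence (C 4, N 3, O 2, S 2, halogen 1):
  atom 1: O, bond orders sum to 2 (valence 2) → 0 H
  atom 2: C, bond orders sum to 4 (valence 4) → 0 H
  atom 3: O, bond orders sum to 2 (valence 2) → 0 H
  atom 4: C, bond orders sum to 1 (valence 4) → 3 H
  atom 5: C, bond orders sum to 4 (valence 4) → 0 H
  atom 6: C, bond orders sum to 4 (valence 4) → 0 H
  atom 7: O, bond orders sum to 2 (valence 2) → 0 H
  atom 8: C, bond orders sum to 1 (valence 4) → 3 H
  atom 9: C, bond orders sum to 4 (valence 4) → 0 H
  atom 10: C, bond orders sum to 4 (valence 4) → 0 H
  atom 11: O, bond orders sum to 2 (valence 2) → 0 H
  atom 12: C, bond orders sum to 1 (valence 4) → 3 H
  atom 13: C, bond orders sum to 4 (valence 4) → 0 H
  atom 14: Cl (halogen, monovalent) → 0 H
  atom 15: C, bond orders sum to 4 (valence 4) → 0 H
  atom 16: O, bond orders sum to 2 (valence 2) → 0 H
  atom 17: C, bond orders sum to 1 (valence 4) → 3 H
  atom 18: C, bond orders sum to 4 (valence 4) → 0 H
  atom 19: C, bond orders sum to 4 (valence 4) → 0 H
  atom 20: F (halogen, monovalent) → 0 H
  atom 21: F (halogen, monovalent) → 0 H
  atom 22: F (halogen, monovalent) → 0 H
Totals → C:13, H:12, Cl:1, F:3, O:5.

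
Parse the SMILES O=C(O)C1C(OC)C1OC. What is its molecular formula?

Walk through each heavy atom and fill implicit hydrogens from standard valence (C 4, N 3, O 2, S 2, halogen 1):
  atom 1: O, bond orders sum to 2 (valence 2) → 0 H
  atom 2: C, bond orders sum to 4 (valence 4) → 0 H
  atom 3: O, bond orders sum to 1 (valence 2) → 1 H
  atom 4: C, bond orders sum to 3 (valence 4) → 1 H
  atom 5: C, bond orders sum to 3 (valence 4) → 1 H
  atom 6: O, bond orders sum to 2 (valence 2) → 0 H
  atom 7: C, bond orders sum to 1 (valence 4) → 3 H
  atom 8: C, bond orders sum to 3 (valence 4) → 1 H
  atom 9: O, bond orders sum to 2 (valence 2) → 0 H
  atom 10: C, bond orders sum to 1 (valence 4) → 3 H
Totals → C:6, H:10, O:4.
In Hill order: C6H10O4.

C6H10O4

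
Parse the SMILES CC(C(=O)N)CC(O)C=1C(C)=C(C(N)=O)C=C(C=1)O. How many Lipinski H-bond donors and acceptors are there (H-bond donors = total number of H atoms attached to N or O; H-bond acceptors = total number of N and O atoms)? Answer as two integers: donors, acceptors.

Donors: find every N or O and count the H atoms it carries.
  atom 4 (O): bond orders sum to 2 → 0 H
  atom 5 (N): bond orders sum to 1 → 2 H
  atom 8 (O): bond orders sum to 1 → 1 H
  atom 14 (N): bond orders sum to 1 → 2 H
  atom 15 (O): bond orders sum to 2 → 0 H
  atom 19 (O): bond orders sum to 1 → 1 H
Lipinski HBD = 6.
Acceptors: N atoms = 2, O atoms = 4 → HBA = 6.

6, 6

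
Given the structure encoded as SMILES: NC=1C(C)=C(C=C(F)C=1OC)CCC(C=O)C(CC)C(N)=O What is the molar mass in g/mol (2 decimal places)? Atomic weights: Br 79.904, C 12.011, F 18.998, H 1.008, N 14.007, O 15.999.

First, the molecular formula is C16H23FN2O3 (counting implicit H from valence).
  C: 16 × 12.011 = 192.176
  F: 1 × 18.998 = 18.998
  H: 23 × 1.008 = 23.184
  N: 2 × 14.007 = 28.014
  O: 3 × 15.999 = 47.997
Sum: 16×12.011 + 1×18.998 + 23×1.008 + 2×14.007 + 3×15.999 = 310.369 → 310.37 g/mol.

310.37 g/mol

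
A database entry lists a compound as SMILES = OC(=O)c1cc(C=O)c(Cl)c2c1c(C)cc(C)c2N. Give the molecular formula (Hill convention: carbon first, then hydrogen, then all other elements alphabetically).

C14H12ClNO3

Walk through each heavy atom and fill implicit hydrogens from standard valence (C 4, N 3, O 2, S 2, halogen 1); for lowercase aromatic atoms, an aromatic c carries 1 H when it has two neighbours and 0 H with three, and aromatic n carries 0 H:
  atom 1: O, bond orders sum to 1 (valence 2) → 1 H
  atom 2: C, bond orders sum to 4 (valence 4) → 0 H
  atom 3: O, bond orders sum to 2 (valence 2) → 0 H
  atom 4: aromatic c, 3 neighbours → 0 H
  atom 5: aromatic c, 2 neighbours → 1 H
  atom 6: aromatic c, 3 neighbours → 0 H
  atom 7: C, bond orders sum to 3 (valence 4) → 1 H
  atom 8: O, bond orders sum to 2 (valence 2) → 0 H
  atom 9: aromatic c, 3 neighbours → 0 H
  atom 10: Cl (halogen, monovalent) → 0 H
  atom 11: aromatic c, 3 neighbours → 0 H
  atom 12: aromatic c, 3 neighbours → 0 H
  atom 13: aromatic c, 3 neighbours → 0 H
  atom 14: C, bond orders sum to 1 (valence 4) → 3 H
  atom 15: aromatic c, 2 neighbours → 1 H
  atom 16: aromatic c, 3 neighbours → 0 H
  atom 17: C, bond orders sum to 1 (valence 4) → 3 H
  atom 18: aromatic c, 3 neighbours → 0 H
  atom 19: N, bond orders sum to 1 (valence 3) → 2 H
Totals → C:14, H:12, Cl:1, N:1, O:3.
In Hill order: C14H12ClNO3.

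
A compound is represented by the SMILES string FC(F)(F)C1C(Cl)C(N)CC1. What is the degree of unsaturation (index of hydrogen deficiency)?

Degree of unsaturation = (number of rings) + (number of π bonds).
Ring closures in the SMILES: 1.
π bonds: none → 0 DoU from unsaturation.
Total DoU = 1 + 0 = 1.

1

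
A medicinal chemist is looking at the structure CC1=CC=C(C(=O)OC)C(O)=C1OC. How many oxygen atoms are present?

Scan the SMILES for O atoms (remember two-letter symbols like Cl and Br are single atoms).
Oxygen count: 4.

4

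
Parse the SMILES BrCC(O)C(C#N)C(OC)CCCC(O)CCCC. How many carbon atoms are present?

Count every carbon token in the SMILES (each C, including those in ring-closure positions and inside branches).
Carbon count: 14.

14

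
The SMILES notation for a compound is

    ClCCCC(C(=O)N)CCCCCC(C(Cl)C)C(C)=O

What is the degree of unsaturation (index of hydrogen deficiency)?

2

Degree of unsaturation = (number of rings) + (number of π bonds).
Ring closures in the SMILES: 0.
π bonds: 2 double bonds (each 1 DoU) → 2 DoU from unsaturation.
Total DoU = 0 + 2 = 2.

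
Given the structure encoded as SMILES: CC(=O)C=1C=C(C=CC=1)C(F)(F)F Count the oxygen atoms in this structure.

1

Scan the SMILES for O atoms (remember two-letter symbols like Cl and Br are single atoms).
Oxygen count: 1.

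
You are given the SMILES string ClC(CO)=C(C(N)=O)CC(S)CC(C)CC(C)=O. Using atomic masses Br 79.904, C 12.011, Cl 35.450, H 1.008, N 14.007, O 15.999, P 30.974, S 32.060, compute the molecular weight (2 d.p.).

293.81 g/mol

First, the molecular formula is C12H20ClNO3S (counting implicit H from valence).
  C: 12 × 12.011 = 144.132
  Cl: 1 × 35.450 = 35.450
  H: 20 × 1.008 = 20.160
  N: 1 × 14.007 = 14.007
  O: 3 × 15.999 = 47.997
  S: 1 × 32.060 = 32.060
Sum: 12×12.011 + 1×35.450 + 20×1.008 + 1×14.007 + 3×15.999 + 1×32.060 = 293.806 → 293.81 g/mol.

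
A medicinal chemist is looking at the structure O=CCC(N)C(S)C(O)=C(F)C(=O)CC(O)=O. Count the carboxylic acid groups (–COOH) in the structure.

The carboxylic acid motif appears at heavy-atom position 15 in the SMILES.
Other groups present: 1 aldehyde, 1 alkene, 1 hydroxyl, 1 ketone, 1 primary amine, 1 thiol.
Carboxylic acid count: 1.

1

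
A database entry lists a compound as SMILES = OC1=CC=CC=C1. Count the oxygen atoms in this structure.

Scan the SMILES for O atoms (remember two-letter symbols like Cl and Br are single atoms).
Oxygen count: 1.

1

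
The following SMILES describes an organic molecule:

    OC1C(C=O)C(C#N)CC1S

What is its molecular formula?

C7H9NO2S

Walk through each heavy atom and fill implicit hydrogens from standard valence (C 4, N 3, O 2, S 2, halogen 1):
  atom 1: O, bond orders sum to 1 (valence 2) → 1 H
  atom 2: C, bond orders sum to 3 (valence 4) → 1 H
  atom 3: C, bond orders sum to 3 (valence 4) → 1 H
  atom 4: C, bond orders sum to 3 (valence 4) → 1 H
  atom 5: O, bond orders sum to 2 (valence 2) → 0 H
  atom 6: C, bond orders sum to 3 (valence 4) → 1 H
  atom 7: C, bond orders sum to 4 (valence 4) → 0 H
  atom 8: N, bond orders sum to 3 (valence 3) → 0 H
  atom 9: C, bond orders sum to 2 (valence 4) → 2 H
  atom 10: C, bond orders sum to 3 (valence 4) → 1 H
  atom 11: S, bond orders sum to 1 (valence 2) → 1 H
Totals → C:7, H:9, N:1, O:2, S:1.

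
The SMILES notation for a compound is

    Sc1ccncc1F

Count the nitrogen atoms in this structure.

Scan the SMILES for N atoms (remember two-letter symbols like Cl and Br are single atoms).
Nitrogen count: 1.

1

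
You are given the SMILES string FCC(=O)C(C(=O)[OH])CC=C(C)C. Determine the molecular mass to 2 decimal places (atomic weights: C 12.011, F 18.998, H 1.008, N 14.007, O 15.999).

First, the molecular formula is C9H13FO3 (counting implicit H from valence).
  C: 9 × 12.011 = 108.099
  F: 1 × 18.998 = 18.998
  H: 13 × 1.008 = 13.104
  O: 3 × 15.999 = 47.997
Sum: 9×12.011 + 1×18.998 + 13×1.008 + 3×15.999 = 188.198 → 188.20 g/mol.

188.20 g/mol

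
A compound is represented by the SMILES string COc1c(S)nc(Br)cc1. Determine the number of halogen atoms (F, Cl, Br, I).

Halogen atoms appear at heavy-atom position 8 (1×Br).
Other groups present: 1 ether, 1 thiol.
Halogen count: 1.

1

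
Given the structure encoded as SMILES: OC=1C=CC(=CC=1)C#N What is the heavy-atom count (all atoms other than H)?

Every atom symbol written in the SMILES (organic subset) is one heavy atom; implicit H are not written.
Heavy atoms by element → C:7, N:1, O:1.
Total: 9.

9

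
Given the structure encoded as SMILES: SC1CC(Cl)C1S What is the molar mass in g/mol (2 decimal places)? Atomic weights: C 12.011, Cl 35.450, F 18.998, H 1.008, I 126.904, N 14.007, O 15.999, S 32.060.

First, the molecular formula is C4H7ClS2 (counting implicit H from valence).
  C: 4 × 12.011 = 48.044
  Cl: 1 × 35.450 = 35.450
  H: 7 × 1.008 = 7.056
  S: 2 × 32.060 = 64.120
Sum: 4×12.011 + 1×35.450 + 7×1.008 + 2×32.060 = 154.670 → 154.67 g/mol.

154.67 g/mol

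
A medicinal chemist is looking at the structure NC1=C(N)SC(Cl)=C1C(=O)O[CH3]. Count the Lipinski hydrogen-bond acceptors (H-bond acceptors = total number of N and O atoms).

4

N atoms: 2; O atoms: 2.
Lipinski HBA = 2 + 2 = 4.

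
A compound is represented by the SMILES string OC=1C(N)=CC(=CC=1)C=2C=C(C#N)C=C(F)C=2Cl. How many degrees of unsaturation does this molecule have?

10

Molecular formula: C13H8ClFN2O.
DoU = (2C + 2 + N − H − X) / 2, where X is the halogen count and O/S are ignored.
    = (2·13 + 2 + 2 − 8 − 2) / 2 = 20 / 2 = 10.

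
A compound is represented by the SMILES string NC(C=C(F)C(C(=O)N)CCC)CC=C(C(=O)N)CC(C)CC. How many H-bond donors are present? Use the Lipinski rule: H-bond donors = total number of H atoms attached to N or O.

Donors: find every N or O and count the H atoms it carries.
  atom 1 (N): bond orders sum to 1 → 2 H
  atom 8 (O): bond orders sum to 2 → 0 H
  atom 9 (N): bond orders sum to 1 → 2 H
  atom 17 (O): bond orders sum to 2 → 0 H
  atom 18 (N): bond orders sum to 1 → 2 H
Lipinski HBD = 6.

6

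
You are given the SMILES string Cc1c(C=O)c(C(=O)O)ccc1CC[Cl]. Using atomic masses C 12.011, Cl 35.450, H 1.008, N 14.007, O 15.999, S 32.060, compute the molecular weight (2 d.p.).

First, the molecular formula is C11H11ClO3 (counting implicit H from valence).
  C: 11 × 12.011 = 132.121
  Cl: 1 × 35.450 = 35.450
  H: 11 × 1.008 = 11.088
  O: 3 × 15.999 = 47.997
Sum: 11×12.011 + 1×35.450 + 11×1.008 + 3×15.999 = 226.656 → 226.66 g/mol.

226.66 g/mol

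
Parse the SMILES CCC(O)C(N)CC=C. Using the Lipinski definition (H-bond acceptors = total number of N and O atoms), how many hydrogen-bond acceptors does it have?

2

N atoms: 1; O atoms: 1.
Lipinski HBA = 1 + 1 = 2.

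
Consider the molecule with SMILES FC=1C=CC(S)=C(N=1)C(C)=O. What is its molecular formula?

C7H6FNOS

Walk through each heavy atom and fill implicit hydrogens from standard valence (C 4, N 3, O 2, S 2, halogen 1):
  atom 1: F (halogen, monovalent) → 0 H
  atom 2: C, bond orders sum to 4 (valence 4) → 0 H
  atom 3: C, bond orders sum to 3 (valence 4) → 1 H
  atom 4: C, bond orders sum to 3 (valence 4) → 1 H
  atom 5: C, bond orders sum to 4 (valence 4) → 0 H
  atom 6: S, bond orders sum to 1 (valence 2) → 1 H
  atom 7: C, bond orders sum to 4 (valence 4) → 0 H
  atom 8: N, bond orders sum to 3 (valence 3) → 0 H
  atom 9: C, bond orders sum to 4 (valence 4) → 0 H
  atom 10: C, bond orders sum to 1 (valence 4) → 3 H
  atom 11: O, bond orders sum to 2 (valence 2) → 0 H
Totals → C:7, H:6, F:1, N:1, O:1, S:1.
In Hill order: C7H6FNOS.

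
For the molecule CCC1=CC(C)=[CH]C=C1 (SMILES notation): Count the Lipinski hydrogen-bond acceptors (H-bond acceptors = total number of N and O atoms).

0

N atoms: 0; O atoms: 0.
Lipinski HBA = 0 + 0 = 0.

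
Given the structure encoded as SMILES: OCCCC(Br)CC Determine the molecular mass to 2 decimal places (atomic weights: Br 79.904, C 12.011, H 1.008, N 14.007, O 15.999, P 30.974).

First, the molecular formula is C6H13BrO (counting implicit H from valence).
  Br: 1 × 79.904 = 79.904
  C: 6 × 12.011 = 72.066
  H: 13 × 1.008 = 13.104
  O: 1 × 15.999 = 15.999
Sum: 1×79.904 + 6×12.011 + 13×1.008 + 1×15.999 = 181.073 → 181.07 g/mol.

181.07 g/mol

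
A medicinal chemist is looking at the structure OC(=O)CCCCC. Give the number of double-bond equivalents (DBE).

Molecular formula: C6H12O2.
DoU = (2C + 2 + N − H − X) / 2, where X is the halogen count and O/S are ignored.
    = (2·6 + 2 + 0 − 12 − 0) / 2 = 2 / 2 = 1.

1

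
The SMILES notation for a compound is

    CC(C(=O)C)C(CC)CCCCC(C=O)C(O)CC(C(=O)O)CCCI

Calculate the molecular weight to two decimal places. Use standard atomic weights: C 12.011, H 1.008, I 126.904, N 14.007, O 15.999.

First, the molecular formula is C20H35IO5 (counting implicit H from valence).
  C: 20 × 12.011 = 240.220
  H: 35 × 1.008 = 35.280
  I: 1 × 126.904 = 126.904
  O: 5 × 15.999 = 79.995
Sum: 20×12.011 + 35×1.008 + 1×126.904 + 5×15.999 = 482.399 → 482.40 g/mol.

482.40 g/mol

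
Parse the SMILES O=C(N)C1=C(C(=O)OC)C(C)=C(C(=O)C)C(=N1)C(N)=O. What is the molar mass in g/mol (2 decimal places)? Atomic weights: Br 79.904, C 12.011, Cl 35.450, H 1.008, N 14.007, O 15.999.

279.25 g/mol

First, the molecular formula is C12H13N3O5 (counting implicit H from valence).
  C: 12 × 12.011 = 144.132
  H: 13 × 1.008 = 13.104
  N: 3 × 14.007 = 42.021
  O: 5 × 15.999 = 79.995
Sum: 12×12.011 + 13×1.008 + 3×14.007 + 5×15.999 = 279.252 → 279.25 g/mol.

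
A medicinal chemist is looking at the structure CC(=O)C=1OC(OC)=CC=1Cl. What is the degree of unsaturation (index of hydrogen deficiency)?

4

Molecular formula: C7H7ClO3.
DoU = (2C + 2 + N − H − X) / 2, where X is the halogen count and O/S are ignored.
    = (2·7 + 2 + 0 − 7 − 1) / 2 = 8 / 2 = 4.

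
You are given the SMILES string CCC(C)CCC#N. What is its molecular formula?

C7H13N

Walk through each heavy atom and fill implicit hydrogens from standard valence (C 4, N 3, O 2, S 2, halogen 1):
  atom 1: C, bond orders sum to 1 (valence 4) → 3 H
  atom 2: C, bond orders sum to 2 (valence 4) → 2 H
  atom 3: C, bond orders sum to 3 (valence 4) → 1 H
  atom 4: C, bond orders sum to 1 (valence 4) → 3 H
  atom 5: C, bond orders sum to 2 (valence 4) → 2 H
  atom 6: C, bond orders sum to 2 (valence 4) → 2 H
  atom 7: C, bond orders sum to 4 (valence 4) → 0 H
  atom 8: N, bond orders sum to 3 (valence 3) → 0 H
Totals → C:7, H:13, N:1.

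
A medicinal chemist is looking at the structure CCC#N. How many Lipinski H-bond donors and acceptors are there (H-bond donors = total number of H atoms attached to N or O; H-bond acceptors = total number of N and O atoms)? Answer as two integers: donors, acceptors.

Donors: find every N or O and count the H atoms it carries.
  atom 4 (N): bond orders sum to 3 → 0 H
Lipinski HBD = 0.
Acceptors: N atoms = 1, O atoms = 0 → HBA = 1.

0, 1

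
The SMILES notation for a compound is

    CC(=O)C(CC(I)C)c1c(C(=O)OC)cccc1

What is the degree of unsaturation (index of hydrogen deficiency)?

Molecular formula: C14H17IO3.
DoU = (2C + 2 + N − H − X) / 2, where X is the halogen count and O/S are ignored.
    = (2·14 + 2 + 0 − 17 − 1) / 2 = 12 / 2 = 6.

6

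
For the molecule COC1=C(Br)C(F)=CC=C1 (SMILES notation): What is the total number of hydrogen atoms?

6

Walk through each heavy atom and fill implicit hydrogens from standard valence (C 4, N 3, O 2, S 2, halogen 1):
  atom 1: C, bond orders sum to 1 (valence 4) → 3 H
  atom 2: O, bond orders sum to 2 (valence 2) → 0 H
  atom 3: C, bond orders sum to 4 (valence 4) → 0 H
  atom 4: C, bond orders sum to 4 (valence 4) → 0 H
  atom 5: Br (halogen, monovalent) → 0 H
  atom 6: C, bond orders sum to 4 (valence 4) → 0 H
  atom 7: F (halogen, monovalent) → 0 H
  atom 8: C, bond orders sum to 3 (valence 4) → 1 H
  atom 9: C, bond orders sum to 3 (valence 4) → 1 H
  atom 10: C, bond orders sum to 3 (valence 4) → 1 H
Total hydrogens: 6.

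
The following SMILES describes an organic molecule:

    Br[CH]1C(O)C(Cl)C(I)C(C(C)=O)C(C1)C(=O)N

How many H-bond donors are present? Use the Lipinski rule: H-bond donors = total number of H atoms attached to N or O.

3

Donors: find every N or O and count the H atoms it carries.
  atom 4 (O): bond orders sum to 1 → 1 H
  atom 12 (O): bond orders sum to 2 → 0 H
  atom 16 (O): bond orders sum to 2 → 0 H
  atom 17 (N): bond orders sum to 1 → 2 H
Lipinski HBD = 3.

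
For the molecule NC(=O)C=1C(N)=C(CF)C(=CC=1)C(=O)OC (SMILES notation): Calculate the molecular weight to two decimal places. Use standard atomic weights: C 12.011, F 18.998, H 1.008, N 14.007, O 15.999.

226.21 g/mol

First, the molecular formula is C10H11FN2O3 (counting implicit H from valence).
  C: 10 × 12.011 = 120.110
  F: 1 × 18.998 = 18.998
  H: 11 × 1.008 = 11.088
  N: 2 × 14.007 = 28.014
  O: 3 × 15.999 = 47.997
Sum: 10×12.011 + 1×18.998 + 11×1.008 + 2×14.007 + 3×15.999 = 226.207 → 226.21 g/mol.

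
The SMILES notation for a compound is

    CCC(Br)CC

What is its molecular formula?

Walk through each heavy atom and fill implicit hydrogens from standard valence (C 4, N 3, O 2, S 2, halogen 1):
  atom 1: C, bond orders sum to 1 (valence 4) → 3 H
  atom 2: C, bond orders sum to 2 (valence 4) → 2 H
  atom 3: C, bond orders sum to 3 (valence 4) → 1 H
  atom 4: Br (halogen, monovalent) → 0 H
  atom 5: C, bond orders sum to 2 (valence 4) → 2 H
  atom 6: C, bond orders sum to 1 (valence 4) → 3 H
Totals → C:5, H:11, Br:1.
In Hill order: C5H11Br.

C5H11Br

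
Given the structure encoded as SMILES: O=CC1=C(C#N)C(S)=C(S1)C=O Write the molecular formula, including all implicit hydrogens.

Walk through each heavy atom and fill implicit hydrogens from standard valence (C 4, N 3, O 2, S 2, halogen 1):
  atom 1: O, bond orders sum to 2 (valence 2) → 0 H
  atom 2: C, bond orders sum to 3 (valence 4) → 1 H
  atom 3: C, bond orders sum to 4 (valence 4) → 0 H
  atom 4: C, bond orders sum to 4 (valence 4) → 0 H
  atom 5: C, bond orders sum to 4 (valence 4) → 0 H
  atom 6: N, bond orders sum to 3 (valence 3) → 0 H
  atom 7: C, bond orders sum to 4 (valence 4) → 0 H
  atom 8: S, bond orders sum to 1 (valence 2) → 1 H
  atom 9: C, bond orders sum to 4 (valence 4) → 0 H
  atom 10: S, bond orders sum to 2 (valence 2) → 0 H
  atom 11: C, bond orders sum to 3 (valence 4) → 1 H
  atom 12: O, bond orders sum to 2 (valence 2) → 0 H
Totals → C:7, H:3, N:1, O:2, S:2.
In Hill order: C7H3NO2S2.

C7H3NO2S2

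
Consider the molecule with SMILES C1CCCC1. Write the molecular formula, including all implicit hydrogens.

C5H10

Walk through each heavy atom and fill implicit hydrogens from standard valence (C 4, N 3, O 2, S 2, halogen 1):
  atom 1: C, bond orders sum to 2 (valence 4) → 2 H
  atom 2: C, bond orders sum to 2 (valence 4) → 2 H
  atom 3: C, bond orders sum to 2 (valence 4) → 2 H
  atom 4: C, bond orders sum to 2 (valence 4) → 2 H
  atom 5: C, bond orders sum to 2 (valence 4) → 2 H
Totals → C:5, H:10.
In Hill order: C5H10.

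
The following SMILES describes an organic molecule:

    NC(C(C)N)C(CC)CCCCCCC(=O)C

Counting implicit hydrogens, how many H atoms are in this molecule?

Walk through each heavy atom and fill implicit hydrogens from standard valence (C 4, N 3, O 2, S 2, halogen 1):
  atom 1: N, bond orders sum to 1 (valence 3) → 2 H
  atom 2: C, bond orders sum to 3 (valence 4) → 1 H
  atom 3: C, bond orders sum to 3 (valence 4) → 1 H
  atom 4: C, bond orders sum to 1 (valence 4) → 3 H
  atom 5: N, bond orders sum to 1 (valence 3) → 2 H
  atom 6: C, bond orders sum to 3 (valence 4) → 1 H
  atom 7: C, bond orders sum to 2 (valence 4) → 2 H
  atom 8: C, bond orders sum to 1 (valence 4) → 3 H
  atom 9: C, bond orders sum to 2 (valence 4) → 2 H
  atom 10: C, bond orders sum to 2 (valence 4) → 2 H
  atom 11: C, bond orders sum to 2 (valence 4) → 2 H
  atom 12: C, bond orders sum to 2 (valence 4) → 2 H
  atom 13: C, bond orders sum to 2 (valence 4) → 2 H
  atom 14: C, bond orders sum to 2 (valence 4) → 2 H
  atom 15: C, bond orders sum to 4 (valence 4) → 0 H
  atom 16: O, bond orders sum to 2 (valence 2) → 0 H
  atom 17: C, bond orders sum to 1 (valence 4) → 3 H
Total hydrogens: 30.

30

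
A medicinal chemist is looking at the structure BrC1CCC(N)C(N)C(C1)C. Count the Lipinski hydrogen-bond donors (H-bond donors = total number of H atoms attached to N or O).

4

Donors: find every N or O and count the H atoms it carries.
  atom 6 (N): bond orders sum to 1 → 2 H
  atom 8 (N): bond orders sum to 1 → 2 H
Lipinski HBD = 4.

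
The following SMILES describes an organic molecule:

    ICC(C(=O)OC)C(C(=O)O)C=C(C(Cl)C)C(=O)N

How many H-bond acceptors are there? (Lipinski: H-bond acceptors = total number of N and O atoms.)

N atoms: 1; O atoms: 5.
Lipinski HBA = 1 + 5 = 6.

6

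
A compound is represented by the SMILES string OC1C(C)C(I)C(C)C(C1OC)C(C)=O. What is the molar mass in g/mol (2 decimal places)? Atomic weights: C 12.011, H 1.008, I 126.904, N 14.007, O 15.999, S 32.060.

First, the molecular formula is C11H19IO3 (counting implicit H from valence).
  C: 11 × 12.011 = 132.121
  H: 19 × 1.008 = 19.152
  I: 1 × 126.904 = 126.904
  O: 3 × 15.999 = 47.997
Sum: 11×12.011 + 19×1.008 + 1×126.904 + 3×15.999 = 326.174 → 326.17 g/mol.

326.17 g/mol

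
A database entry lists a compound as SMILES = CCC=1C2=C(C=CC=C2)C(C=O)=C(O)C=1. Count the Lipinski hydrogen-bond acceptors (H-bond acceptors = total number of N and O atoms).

N atoms: 0; O atoms: 2.
Lipinski HBA = 0 + 2 = 2.

2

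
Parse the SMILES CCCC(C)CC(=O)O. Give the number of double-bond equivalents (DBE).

Molecular formula: C7H14O2.
DoU = (2C + 2 + N − H − X) / 2, where X is the halogen count and O/S are ignored.
    = (2·7 + 2 + 0 − 14 − 0) / 2 = 2 / 2 = 1.

1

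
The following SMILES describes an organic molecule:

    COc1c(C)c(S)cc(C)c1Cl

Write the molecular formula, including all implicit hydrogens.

Walk through each heavy atom and fill implicit hydrogens from standard valence (C 4, N 3, O 2, S 2, halogen 1); for lowercase aromatic atoms, an aromatic c carries 1 H when it has two neighbours and 0 H with three, and aromatic n carries 0 H:
  atom 1: C, bond orders sum to 1 (valence 4) → 3 H
  atom 2: O, bond orders sum to 2 (valence 2) → 0 H
  atom 3: aromatic c, 3 neighbours → 0 H
  atom 4: aromatic c, 3 neighbours → 0 H
  atom 5: C, bond orders sum to 1 (valence 4) → 3 H
  atom 6: aromatic c, 3 neighbours → 0 H
  atom 7: S, bond orders sum to 1 (valence 2) → 1 H
  atom 8: aromatic c, 2 neighbours → 1 H
  atom 9: aromatic c, 3 neighbours → 0 H
  atom 10: C, bond orders sum to 1 (valence 4) → 3 H
  atom 11: aromatic c, 3 neighbours → 0 H
  atom 12: Cl (halogen, monovalent) → 0 H
Totals → C:9, H:11, Cl:1, O:1, S:1.

C9H11ClOS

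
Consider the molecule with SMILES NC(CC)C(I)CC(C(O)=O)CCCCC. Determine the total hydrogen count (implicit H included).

Walk through each heavy atom and fill implicit hydrogens from standard valence (C 4, N 3, O 2, S 2, halogen 1):
  atom 1: N, bond orders sum to 1 (valence 3) → 2 H
  atom 2: C, bond orders sum to 3 (valence 4) → 1 H
  atom 3: C, bond orders sum to 2 (valence 4) → 2 H
  atom 4: C, bond orders sum to 1 (valence 4) → 3 H
  atom 5: C, bond orders sum to 3 (valence 4) → 1 H
  atom 6: I (halogen, monovalent) → 0 H
  atom 7: C, bond orders sum to 2 (valence 4) → 2 H
  atom 8: C, bond orders sum to 3 (valence 4) → 1 H
  atom 9: C, bond orders sum to 4 (valence 4) → 0 H
  atom 10: O, bond orders sum to 1 (valence 2) → 1 H
  atom 11: O, bond orders sum to 2 (valence 2) → 0 H
  atom 12: C, bond orders sum to 2 (valence 4) → 2 H
  atom 13: C, bond orders sum to 2 (valence 4) → 2 H
  atom 14: C, bond orders sum to 2 (valence 4) → 2 H
  atom 15: C, bond orders sum to 2 (valence 4) → 2 H
  atom 16: C, bond orders sum to 1 (valence 4) → 3 H
Total hydrogens: 24.

24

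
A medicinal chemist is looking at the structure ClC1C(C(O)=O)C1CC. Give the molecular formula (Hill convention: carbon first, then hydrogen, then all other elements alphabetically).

Walk through each heavy atom and fill implicit hydrogens from standard valence (C 4, N 3, O 2, S 2, halogen 1):
  atom 1: Cl (halogen, monovalent) → 0 H
  atom 2: C, bond orders sum to 3 (valence 4) → 1 H
  atom 3: C, bond orders sum to 3 (valence 4) → 1 H
  atom 4: C, bond orders sum to 4 (valence 4) → 0 H
  atom 5: O, bond orders sum to 1 (valence 2) → 1 H
  atom 6: O, bond orders sum to 2 (valence 2) → 0 H
  atom 7: C, bond orders sum to 3 (valence 4) → 1 H
  atom 8: C, bond orders sum to 2 (valence 4) → 2 H
  atom 9: C, bond orders sum to 1 (valence 4) → 3 H
Totals → C:6, H:9, Cl:1, O:2.
In Hill order: C6H9ClO2.

C6H9ClO2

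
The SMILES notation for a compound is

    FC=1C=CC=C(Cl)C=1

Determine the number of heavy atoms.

Every atom symbol written in the SMILES (organic subset) is one heavy atom; implicit H are not written.
Heavy atoms by element → C:6, Cl:1, F:1.
Total: 8.

8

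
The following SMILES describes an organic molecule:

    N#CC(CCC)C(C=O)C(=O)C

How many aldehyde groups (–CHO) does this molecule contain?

1

The aldehyde motif appears at heavy-atom position 8 in the SMILES.
Other groups present: 1 ketone, 1 nitrile.
Aldehyde count: 1.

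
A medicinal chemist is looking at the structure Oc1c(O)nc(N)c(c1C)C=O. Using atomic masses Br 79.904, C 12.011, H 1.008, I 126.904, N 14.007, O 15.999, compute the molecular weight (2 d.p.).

168.15 g/mol

First, the molecular formula is C7H8N2O3 (counting implicit H from valence).
  C: 7 × 12.011 = 84.077
  H: 8 × 1.008 = 8.064
  N: 2 × 14.007 = 28.014
  O: 3 × 15.999 = 47.997
Sum: 7×12.011 + 8×1.008 + 2×14.007 + 3×15.999 = 168.152 → 168.15 g/mol.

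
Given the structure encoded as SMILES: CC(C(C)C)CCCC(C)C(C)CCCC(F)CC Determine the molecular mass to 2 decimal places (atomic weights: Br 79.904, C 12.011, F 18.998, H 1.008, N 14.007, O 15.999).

272.49 g/mol

First, the molecular formula is C18H37F (counting implicit H from valence).
  C: 18 × 12.011 = 216.198
  F: 1 × 18.998 = 18.998
  H: 37 × 1.008 = 37.296
Sum: 18×12.011 + 1×18.998 + 37×1.008 = 272.492 → 272.49 g/mol.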